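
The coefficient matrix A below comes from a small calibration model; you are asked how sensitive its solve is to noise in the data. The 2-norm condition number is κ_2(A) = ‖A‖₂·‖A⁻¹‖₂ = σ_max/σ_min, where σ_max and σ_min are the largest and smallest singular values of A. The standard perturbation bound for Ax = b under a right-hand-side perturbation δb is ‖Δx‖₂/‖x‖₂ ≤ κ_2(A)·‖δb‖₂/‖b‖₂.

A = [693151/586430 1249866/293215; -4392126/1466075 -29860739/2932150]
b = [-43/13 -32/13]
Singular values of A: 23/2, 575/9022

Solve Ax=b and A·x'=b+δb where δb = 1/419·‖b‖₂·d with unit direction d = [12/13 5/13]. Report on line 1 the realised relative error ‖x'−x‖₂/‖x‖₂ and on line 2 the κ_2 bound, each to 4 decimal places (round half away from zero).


0.0025
0.4306

largest singular value 23/2, smallest 575/9022
condition number: (23/2) ÷ (575/9022) = 180.4400
worst-case relative error ≤ 180.4400 × 1/419 = 0.4306
solve Ax = b  →  x = [60.2756 -17.4898]
‖b‖ = 4.1231, ‖x‖ = 62.7618
re-solving with b+δb shifts x by Δx of norm 0.1544
relative error = 0.0025
realised/bound (from unrounded values) ≈ 0.0057


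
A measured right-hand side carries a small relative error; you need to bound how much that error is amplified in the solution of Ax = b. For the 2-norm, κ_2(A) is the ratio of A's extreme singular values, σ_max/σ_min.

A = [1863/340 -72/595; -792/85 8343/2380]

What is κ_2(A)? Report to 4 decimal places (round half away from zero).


7.0000

form AᵀA = [46737/400 -5832/175; -5832/175 241137/19600] with trace 50625/392 and determinant 4100625/12544
eigenvalues of AᵀA: λ = (tr ± √(tr²−4·det))/2 = 2025/16, 2025/784
so κ_2 = √((2025/16) / (2025/784)) = 7.0000


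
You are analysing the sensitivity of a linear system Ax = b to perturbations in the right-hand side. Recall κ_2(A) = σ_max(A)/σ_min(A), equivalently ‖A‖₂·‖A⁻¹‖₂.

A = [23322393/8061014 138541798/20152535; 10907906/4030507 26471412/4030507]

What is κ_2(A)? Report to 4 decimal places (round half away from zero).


267.2750

M = AᵀA = [1212679748473/77265097156 3637695004587/96581371445; 3637695004587/96581371445 43653057223444/482906857225]. tr(M)=1212598950329/11429748100, det(M)=450203524/2857437025
λ_max, λ_min = (1212598950329/11429748100 ± √1470313882933023772337841/130639141629453610000)/2 = 10609/100, 169744/114297481
κ_2(A) = √(λ_max/λ_min) = √((10609/100) / (169744/114297481)) = 267.2750


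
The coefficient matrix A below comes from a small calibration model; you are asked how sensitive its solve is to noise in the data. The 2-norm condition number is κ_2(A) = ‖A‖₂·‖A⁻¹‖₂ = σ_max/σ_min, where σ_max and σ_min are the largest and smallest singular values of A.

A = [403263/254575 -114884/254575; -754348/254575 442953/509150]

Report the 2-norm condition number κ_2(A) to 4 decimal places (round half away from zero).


AᵀA = [2531702257/224250625 -738404226/224250625; -738404226/224250625 861594097/897002500]; tr = 17581445/1435204, det = 2401/1435204
char-poly roots: 49/4 and 49/358801
κ_2(A) = √(λ_max/λ_min) = √((49/4) / (49/358801)) = 299.5000

299.5000


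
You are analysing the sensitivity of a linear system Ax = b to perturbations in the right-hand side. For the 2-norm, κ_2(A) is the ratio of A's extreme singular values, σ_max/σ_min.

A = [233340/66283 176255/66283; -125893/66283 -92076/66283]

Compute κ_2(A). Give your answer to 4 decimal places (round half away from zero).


155.9600

AᵀA = [243240841/15202201 182418912/15202201; 182418912/15202201 136829809/15202201]; tr = 380070650/15202201, det = 390625/15202201
λ_max, λ_min = (380070650/15202201 ± √144429945552360000/231106915244401)/2 = 25, 15625/15202201
so κ_2 = √(25 / (15625/15202201)) = 155.9600


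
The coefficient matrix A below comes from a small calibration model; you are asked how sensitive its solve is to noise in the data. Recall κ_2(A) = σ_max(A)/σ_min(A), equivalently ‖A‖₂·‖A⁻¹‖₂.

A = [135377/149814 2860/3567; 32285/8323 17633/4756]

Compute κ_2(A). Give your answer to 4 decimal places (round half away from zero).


form AᵀA = [211801909/13351716 9604375/635796; 9604375/635796 1742521/121104] with trace 1921117/63504 and determinant 14641/254016
eigenvalues of AᵀA: λ = (tr ± √(tr²−4·det))/2 = 121/4, 121/63504
κ = σ_max/σ_min = (11/2)/(11/252) = 126.0000

126.0000


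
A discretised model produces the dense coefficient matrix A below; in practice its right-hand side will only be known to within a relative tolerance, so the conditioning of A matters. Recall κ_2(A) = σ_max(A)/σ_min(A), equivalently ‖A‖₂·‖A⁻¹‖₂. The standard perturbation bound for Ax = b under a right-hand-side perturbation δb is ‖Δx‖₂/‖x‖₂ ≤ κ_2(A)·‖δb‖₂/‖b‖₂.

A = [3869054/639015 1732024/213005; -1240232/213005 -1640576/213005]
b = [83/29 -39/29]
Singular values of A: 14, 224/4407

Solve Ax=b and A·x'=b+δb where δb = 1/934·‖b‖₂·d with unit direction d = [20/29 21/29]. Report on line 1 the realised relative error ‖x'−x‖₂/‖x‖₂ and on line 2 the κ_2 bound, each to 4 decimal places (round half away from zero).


σ_max = 14, σ_min = 224/4407
κ = σ_max/σ_min = 14/(224/4407) = 275.4375
perturbation bound = 275.4375·1/934 = 0.2949
solve Ax = b  →  x = [-15.6107 11.9759]
‖b‖ = 3.1623, ‖x‖ = 19.6753
δb = ε·‖b‖·d = [0.0023 0.0025]; solving A·Δx = δb gives ‖Δx‖ = 0.0666
realised ‖Δx‖/‖x‖ = 0.0034
tightness: 0.0034 against a bound of 0.2949 (unrounded ratio ≈ 0.0115)

0.0034
0.2949


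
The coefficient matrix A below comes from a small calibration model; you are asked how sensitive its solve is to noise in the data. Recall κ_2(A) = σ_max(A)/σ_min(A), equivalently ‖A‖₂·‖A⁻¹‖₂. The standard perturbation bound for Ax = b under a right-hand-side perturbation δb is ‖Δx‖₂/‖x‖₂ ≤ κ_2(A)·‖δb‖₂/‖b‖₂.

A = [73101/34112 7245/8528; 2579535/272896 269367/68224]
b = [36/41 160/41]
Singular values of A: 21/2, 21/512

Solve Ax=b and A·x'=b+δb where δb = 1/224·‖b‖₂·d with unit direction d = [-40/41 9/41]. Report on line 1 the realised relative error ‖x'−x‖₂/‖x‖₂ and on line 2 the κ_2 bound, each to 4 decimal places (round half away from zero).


largest singular value 21/2, smallest 21/512
κ = σ_max/σ_min = (21/2)/(21/512) = 256.0000
perturbation bound = 256.0000·1/224 = 1.1429
solve Ax = b  →  x = [0.3516 0.1465]
2-norm of b is 4.0000; of x, 0.3810
Δx = A⁻¹·δb where δb = 1/224·4.0000·d; ‖Δx‖ = 0.4354
dividing the unrounded norms, ‖Δx‖/‖x‖ = 1.1429
so the bound is sharp here: realised error equals the bound

1.1429
1.1429


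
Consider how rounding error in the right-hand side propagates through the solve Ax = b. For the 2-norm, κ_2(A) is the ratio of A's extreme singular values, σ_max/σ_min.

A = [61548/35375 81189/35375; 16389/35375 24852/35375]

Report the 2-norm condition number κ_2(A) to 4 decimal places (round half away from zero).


M = AᵀA = [6490809/2002225 8646912/2002225; 8646912/2002225 11534841/2002225]. tr(M)=721026/80089, det(M)=2025/80089
eigenvalues of AᵀA: λ = (tr ± √(tr²−4·det))/2 = 9, 225/80089
κ_2(A) = √(λ_max/λ_min) = √(9 / (225/80089)) = 56.6000

56.6000


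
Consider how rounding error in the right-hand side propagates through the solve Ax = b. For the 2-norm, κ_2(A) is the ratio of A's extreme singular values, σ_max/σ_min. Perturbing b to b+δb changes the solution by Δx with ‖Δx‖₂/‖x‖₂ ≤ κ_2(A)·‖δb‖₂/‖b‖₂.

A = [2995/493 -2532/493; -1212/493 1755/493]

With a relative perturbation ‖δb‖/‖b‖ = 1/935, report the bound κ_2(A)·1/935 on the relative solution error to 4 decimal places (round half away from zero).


AᵀA = [36121/841 -33600/841; -33600/841 32841/841]; tr = 82, det = 81
eigenvalues of AᵀA: λ = (tr ± √(tr²−4·det))/2 = 81, 1
κ_2(A) = √(λ_max/λ_min) = √(81 / 1) = 9.0000
worst-case relative error ≤ 9.0000 × 1/935 = 0.0096

0.0096


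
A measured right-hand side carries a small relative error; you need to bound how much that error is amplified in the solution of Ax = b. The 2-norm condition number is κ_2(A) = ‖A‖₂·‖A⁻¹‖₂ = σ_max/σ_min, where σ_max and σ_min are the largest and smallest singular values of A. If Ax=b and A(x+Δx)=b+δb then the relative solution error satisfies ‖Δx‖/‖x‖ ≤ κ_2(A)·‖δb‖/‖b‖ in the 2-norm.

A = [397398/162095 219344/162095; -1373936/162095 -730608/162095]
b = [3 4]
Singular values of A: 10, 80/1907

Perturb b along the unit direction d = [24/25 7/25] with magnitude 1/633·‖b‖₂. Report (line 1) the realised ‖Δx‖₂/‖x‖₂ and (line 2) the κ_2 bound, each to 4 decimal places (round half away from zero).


0.0020
0.3766

from the listed singular values, σ₁ = 10, σ_n = 80/1907
condition number: 10 ÷ (80/1907) = 238.3750
bound on ‖Δx‖/‖x‖: κ·ε = 238.3750·1/633 = 0.3766
solve Ax = b  →  x = [-45.1353 83.9912]
2-norm of b is 5.0000; of x, 95.3505
re-solving with b+δb shifts x by Δx of norm 0.1883
realised ‖Δx‖/‖x‖ = 0.0020
realised/bound (from unrounded values) ≈ 0.0052


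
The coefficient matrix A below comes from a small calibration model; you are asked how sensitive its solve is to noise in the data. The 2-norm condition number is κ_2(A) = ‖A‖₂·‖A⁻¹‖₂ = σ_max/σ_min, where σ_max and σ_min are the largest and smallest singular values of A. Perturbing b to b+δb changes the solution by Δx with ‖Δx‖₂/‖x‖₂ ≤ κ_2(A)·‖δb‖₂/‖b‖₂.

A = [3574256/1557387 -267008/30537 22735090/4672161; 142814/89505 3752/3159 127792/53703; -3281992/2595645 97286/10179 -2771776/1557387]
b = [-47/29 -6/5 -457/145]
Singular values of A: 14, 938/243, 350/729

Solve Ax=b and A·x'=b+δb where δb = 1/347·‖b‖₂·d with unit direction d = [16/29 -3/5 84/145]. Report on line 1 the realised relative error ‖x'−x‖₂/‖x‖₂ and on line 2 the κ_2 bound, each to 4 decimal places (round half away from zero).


from the listed singular values, σ₁ = 14, σ_n = 350/729
κ_2(A) = 14 / (350/729) = 29.1600
bound on ‖Δx‖/‖x‖: κ·ε = 29.1600·1/347 = 0.0840
solve Ax = b  →  x = [3.3510 -0.3649 -2.5691]
‖b‖₂ = 3.7417 and ‖x‖₂ = 4.2382
re-solving with b+δb shifts x by Δx of norm 0.0225
dividing the unrounded norms, ‖Δx‖/‖x‖ = 0.0053
tightness: 0.0053 against a bound of 0.0840 (unrounded ratio ≈ 0.0631)

0.0053
0.0840


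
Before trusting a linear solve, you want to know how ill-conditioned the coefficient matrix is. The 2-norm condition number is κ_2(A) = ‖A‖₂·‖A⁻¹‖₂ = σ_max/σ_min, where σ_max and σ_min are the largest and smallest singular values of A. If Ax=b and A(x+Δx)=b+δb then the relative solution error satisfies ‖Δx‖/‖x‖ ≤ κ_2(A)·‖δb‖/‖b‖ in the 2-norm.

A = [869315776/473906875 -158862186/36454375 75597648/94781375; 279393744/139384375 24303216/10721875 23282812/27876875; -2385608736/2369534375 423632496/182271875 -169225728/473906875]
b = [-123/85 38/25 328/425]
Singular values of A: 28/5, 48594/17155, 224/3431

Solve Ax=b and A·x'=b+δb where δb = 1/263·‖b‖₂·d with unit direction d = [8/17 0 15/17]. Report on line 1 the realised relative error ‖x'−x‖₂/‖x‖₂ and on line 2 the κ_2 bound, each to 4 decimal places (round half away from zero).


0.2593
0.3261

σ_max = 28/5, σ_min = 224/3431
κ = σ_max/σ_min = (28/5)/(224/3431) = 85.7750
bound on ‖Δx‖/‖x‖: κ·ε = 85.7750·1/263 = 0.3261
solve Ax = b  →  x = [0.2205 0.4417 0.0919]
‖b‖ = 2.2361, ‖x‖ = 0.5022
δb = ε·‖b‖·d = [0.0040 0.0000 0.0075]; solving A·Δx = δb gives ‖Δx‖ = 0.1302
realised ‖Δx‖/‖x‖ = 0.2593
so the bound overstates the realised error by a factor of ≈ 1.2576 (computed from the unrounded values)


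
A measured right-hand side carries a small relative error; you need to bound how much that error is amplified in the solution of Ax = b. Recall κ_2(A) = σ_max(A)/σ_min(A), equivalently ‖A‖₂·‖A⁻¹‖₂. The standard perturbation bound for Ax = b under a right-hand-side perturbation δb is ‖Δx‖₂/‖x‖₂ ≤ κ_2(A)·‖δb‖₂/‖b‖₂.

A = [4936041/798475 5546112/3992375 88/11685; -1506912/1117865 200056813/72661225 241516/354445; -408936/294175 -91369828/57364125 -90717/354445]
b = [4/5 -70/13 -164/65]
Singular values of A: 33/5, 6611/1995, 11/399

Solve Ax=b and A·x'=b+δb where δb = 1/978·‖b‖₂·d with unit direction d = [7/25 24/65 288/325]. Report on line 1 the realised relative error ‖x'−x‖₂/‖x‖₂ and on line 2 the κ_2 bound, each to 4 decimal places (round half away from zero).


from the listed singular values, σ₁ = 33/5, σ_n = 11/399
condition number: (33/5) ÷ (11/399) = 239.4000
perturbation bound = 239.4000·1/978 = 0.2448
solve Ax = b  →  x = [-6.4371 29.9900 -141.8171]
2-norm of b is 6.0000; of x, 145.0962
re-solving with b+δb shifts x by Δx of norm 0.2225
realised ‖Δx‖/‖x‖ = 0.0015
tightness: 0.0015 against a bound of 0.2448 (unrounded ratio ≈ 0.0063)

0.0015
0.2448


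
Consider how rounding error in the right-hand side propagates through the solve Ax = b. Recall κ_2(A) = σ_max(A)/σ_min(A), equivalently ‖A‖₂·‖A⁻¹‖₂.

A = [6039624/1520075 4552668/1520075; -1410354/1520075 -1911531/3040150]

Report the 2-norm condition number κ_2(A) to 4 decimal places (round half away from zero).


AᵀA = [22882900932/1374555625 17159054499/1374555625; 17159054499/1374555625 51493809897/5498222500]; tr = 1144203309/43985780, det = 108243216/1374555625
char-poly roots: 2601/100 and 166464/54982225
so κ_2 = √((2601/100) / (166464/54982225)) = 92.6875

92.6875


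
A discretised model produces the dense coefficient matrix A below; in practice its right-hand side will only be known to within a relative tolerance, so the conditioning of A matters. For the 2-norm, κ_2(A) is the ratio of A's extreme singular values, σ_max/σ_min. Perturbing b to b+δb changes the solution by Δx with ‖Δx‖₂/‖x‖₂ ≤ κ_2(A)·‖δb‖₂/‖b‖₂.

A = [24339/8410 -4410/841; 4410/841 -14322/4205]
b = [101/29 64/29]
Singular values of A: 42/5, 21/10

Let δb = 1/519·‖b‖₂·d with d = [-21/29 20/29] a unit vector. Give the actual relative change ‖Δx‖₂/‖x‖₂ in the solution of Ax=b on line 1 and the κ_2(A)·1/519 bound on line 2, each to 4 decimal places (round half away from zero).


0.0056
0.0077

largest singular value 42/5, smallest 21/10
condition number: (42/5) ÷ (21/10) = 4.0000
bound on ‖Δx‖/‖x‖: κ·ε = 4.0000·1/519 = 0.0077
solve Ax = b  →  x = [-0.0164 -0.6732]
‖b‖₂ = 4.1231 and ‖x‖₂ = 0.6734
re-solving with b+δb shifts x by Δx of norm 0.0038
relative error = 0.0056
realised/bound (from unrounded values) ≈ 0.7289


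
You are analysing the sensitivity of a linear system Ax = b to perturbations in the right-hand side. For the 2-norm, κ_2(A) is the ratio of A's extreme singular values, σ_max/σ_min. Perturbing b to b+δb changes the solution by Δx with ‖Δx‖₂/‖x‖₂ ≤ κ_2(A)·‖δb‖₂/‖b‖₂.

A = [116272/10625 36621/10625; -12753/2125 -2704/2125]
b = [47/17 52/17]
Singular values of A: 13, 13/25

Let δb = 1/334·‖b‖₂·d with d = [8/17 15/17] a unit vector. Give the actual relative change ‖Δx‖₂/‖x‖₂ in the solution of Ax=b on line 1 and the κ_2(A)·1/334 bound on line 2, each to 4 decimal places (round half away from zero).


from the listed singular values, σ₁ = 13, σ_n = 13/25
κ_2(A) = 13 / (13/25) = 25.0000
κ_2(A)·‖δb‖/‖b‖ = 0.0749
solve Ax = b  →  x = [-2.0800 7.4062]
‖b‖₂ = 4.1231 and ‖x‖₂ = 7.6927
δb = ε·‖b‖·d = [0.0058 0.0109]; solving A·Δx = δb gives ‖Δx‖ = 0.0237
dividing the unrounded norms, ‖Δx‖/‖x‖ = 0.0031
realised/bound (from unrounded values) ≈ 0.0412

0.0031
0.0749


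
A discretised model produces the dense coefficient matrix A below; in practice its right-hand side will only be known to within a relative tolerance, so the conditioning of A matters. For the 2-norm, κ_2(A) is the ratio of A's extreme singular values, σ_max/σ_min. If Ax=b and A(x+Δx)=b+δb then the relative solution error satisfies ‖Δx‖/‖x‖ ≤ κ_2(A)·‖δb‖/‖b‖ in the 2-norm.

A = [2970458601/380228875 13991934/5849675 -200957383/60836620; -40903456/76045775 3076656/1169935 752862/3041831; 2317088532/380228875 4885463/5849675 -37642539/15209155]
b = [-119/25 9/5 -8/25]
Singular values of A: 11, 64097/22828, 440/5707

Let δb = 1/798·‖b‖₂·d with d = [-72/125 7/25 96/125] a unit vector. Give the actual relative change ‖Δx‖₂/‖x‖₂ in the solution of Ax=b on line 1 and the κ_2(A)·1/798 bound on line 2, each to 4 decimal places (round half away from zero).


0.0021
0.1788

σ_max = 11, σ_min = 440/5707
κ = σ_max/σ_min = 11/(440/5707) = 142.6750
perturbation bound = 142.6750·1/798 = 0.1788
solve Ax = b  →  x = [14.5663 0.2676 36.0847]
‖b‖₂ = 5.0990 and ‖x‖₂ = 38.9147
Δx = A⁻¹·δb where δb = 1/798·5.0990·d; ‖Δx‖ = 0.0829
realised ‖Δx‖/‖x‖ = 0.0021
so the bound overstates the realised error by a factor of ≈ 83.9498 (computed from the unrounded values)


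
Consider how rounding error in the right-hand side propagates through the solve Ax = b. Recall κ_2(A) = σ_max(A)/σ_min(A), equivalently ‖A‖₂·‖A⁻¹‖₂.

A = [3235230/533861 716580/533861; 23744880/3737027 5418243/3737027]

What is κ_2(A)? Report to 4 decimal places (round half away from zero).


314.3000

M = AᵀA = [1280247646500/16605672769 288052656840/16605672769; 288052656840/16605672769 64825463889/16605672769]. tr(M)=800162469/9878449, det(M)=656100/9878449
solving λ² − 800162469/9878449·λ + 656100/9878449 = 0 gives λ = 81, 8100/9878449
σ_max=√81=9, σ_min=√(8100/9878449)=(90/3143) → κ = 314.3000


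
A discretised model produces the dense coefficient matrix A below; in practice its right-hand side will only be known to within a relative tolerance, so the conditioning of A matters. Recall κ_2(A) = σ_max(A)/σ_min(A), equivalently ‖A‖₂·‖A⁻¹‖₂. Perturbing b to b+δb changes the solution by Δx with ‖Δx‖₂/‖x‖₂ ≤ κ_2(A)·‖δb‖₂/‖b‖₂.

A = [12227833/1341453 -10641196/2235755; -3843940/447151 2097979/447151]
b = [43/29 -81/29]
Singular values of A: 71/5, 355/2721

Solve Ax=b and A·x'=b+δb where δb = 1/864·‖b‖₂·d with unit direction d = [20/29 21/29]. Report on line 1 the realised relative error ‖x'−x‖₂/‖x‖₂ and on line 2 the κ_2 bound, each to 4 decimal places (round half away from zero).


0.0037
0.1260

from the listed singular values, σ₁ = 71/5, σ_n = 355/2721
κ_2(A) = (71/5) / (355/2721) = 108.8400
bound on ‖Δx‖/‖x‖: κ·ε = 108.8400·1/864 = 0.1260
solve Ax = b  →  x = [-3.4205 -6.8625]
‖b‖ = 3.1623, ‖x‖ = 7.6677
with δb = [0.0025 0.0027], A·Δx = δb → ‖Δx‖ = 0.0281
relative error = 0.0037
realised/bound (from unrounded values) ≈ 0.0290


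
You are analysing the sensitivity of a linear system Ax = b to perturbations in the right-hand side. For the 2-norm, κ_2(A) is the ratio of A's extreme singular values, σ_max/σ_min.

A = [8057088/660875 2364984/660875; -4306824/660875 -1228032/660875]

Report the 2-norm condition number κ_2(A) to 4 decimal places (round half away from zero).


311.0000

M = AᵀA = [57761522496/302253125 16846921728/302253125; 16846921728/302253125 4914333504/302253125]. tr(M)=501406848/2418025, det(M)=26873856/60450625
solving λ² − 501406848/2418025·λ + 26873856/60450625 = 0 gives λ = 5184/25, 5184/2418025
σ_max=√(5184/25)=(72/5), σ_min=√(5184/2418025)=(72/1555) → κ = 311.0000


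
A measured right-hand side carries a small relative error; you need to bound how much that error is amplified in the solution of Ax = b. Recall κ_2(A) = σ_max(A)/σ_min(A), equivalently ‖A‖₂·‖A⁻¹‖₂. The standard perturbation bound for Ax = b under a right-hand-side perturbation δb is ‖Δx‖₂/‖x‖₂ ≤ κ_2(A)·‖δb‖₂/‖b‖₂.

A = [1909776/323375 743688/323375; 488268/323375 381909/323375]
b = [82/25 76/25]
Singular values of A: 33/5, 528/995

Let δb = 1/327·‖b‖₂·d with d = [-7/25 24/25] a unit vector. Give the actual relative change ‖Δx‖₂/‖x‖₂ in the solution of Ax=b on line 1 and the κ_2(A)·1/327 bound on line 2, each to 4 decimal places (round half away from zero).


largest singular value 33/5, smallest 528/995
condition number: (33/5) ÷ (528/995) = 12.4375
bound on ‖Δx‖/‖x‖: κ·ε = 12.4375·1/327 = 0.0380
solve Ax = b  →  x = [-0.8902 3.7121]
‖b‖₂ = 4.4721 and ‖x‖₂ = 3.8174
δb = ε·‖b‖·d = [-0.0038 0.0131]; solving A·Δx = δb gives ‖Δx‖ = 0.0258
relative error = 0.0068
realised/bound (from unrounded values) ≈ 0.1775

0.0068
0.0380


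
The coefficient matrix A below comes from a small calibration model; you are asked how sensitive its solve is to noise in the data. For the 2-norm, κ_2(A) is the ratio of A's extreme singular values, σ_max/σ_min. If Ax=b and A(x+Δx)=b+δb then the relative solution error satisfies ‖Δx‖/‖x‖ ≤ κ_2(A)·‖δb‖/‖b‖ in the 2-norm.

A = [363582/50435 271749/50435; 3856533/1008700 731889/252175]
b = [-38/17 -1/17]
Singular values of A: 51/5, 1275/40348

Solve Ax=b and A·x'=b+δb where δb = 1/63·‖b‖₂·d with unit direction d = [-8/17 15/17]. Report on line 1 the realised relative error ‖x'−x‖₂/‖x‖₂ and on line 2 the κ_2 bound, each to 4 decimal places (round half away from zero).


0.0355
5.1236

σ_max = 51/5, σ_min = 1275/40348
condition number: (51/5) ÷ (1275/40348) = 322.7840
κ_2(A)·‖δb‖/‖b‖ = 5.1236
solve Ax = b  →  x = [-19.1442 25.1987]
‖b‖₂ = 2.2361 and ‖x‖₂ = 31.6461
re-solving with b+δb shifts x by Δx of norm 1.1232
dividing the unrounded norms, ‖Δx‖/‖x‖ = 0.0355
realised/bound (from unrounded values) ≈ 0.0069


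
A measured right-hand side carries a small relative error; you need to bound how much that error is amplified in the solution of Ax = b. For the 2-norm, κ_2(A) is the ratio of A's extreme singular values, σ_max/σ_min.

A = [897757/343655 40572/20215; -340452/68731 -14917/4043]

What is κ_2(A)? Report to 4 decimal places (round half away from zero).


AᵀA = [12815421241/408646225 9610991712/408646225; 9610991712/408646225 7209009409/408646225]; tr = 800977226/16345849, det = 1500625/16345849
λ_max, λ_min = (800977226/16345849 ± √641466400612032576/267186779530801)/2 = 49, 30625/16345849
so κ_2 = √(49 / (30625/16345849)) = 161.7200

161.7200


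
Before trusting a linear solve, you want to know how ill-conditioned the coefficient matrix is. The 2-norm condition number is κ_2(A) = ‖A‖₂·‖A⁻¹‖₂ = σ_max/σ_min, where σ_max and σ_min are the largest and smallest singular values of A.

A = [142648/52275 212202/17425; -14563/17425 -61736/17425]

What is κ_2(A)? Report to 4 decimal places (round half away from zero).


331.5000

M = AᵀA = [35611489/4372281 17582600/485809; 17582600/485809 78145636/485809]. tr(M)=439573/2601, det(M)=676/2601
λ_max, λ_min = (439573/2601 ± √193217389225/6765201)/2 = 169, 4/2601
so κ_2 = √(169 / (4/2601)) = 331.5000


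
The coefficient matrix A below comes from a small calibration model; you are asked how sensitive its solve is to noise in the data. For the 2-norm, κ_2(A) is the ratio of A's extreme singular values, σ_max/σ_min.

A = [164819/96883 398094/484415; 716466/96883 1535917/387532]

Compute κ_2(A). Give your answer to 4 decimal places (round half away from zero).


111.2000

M = AᵀA = [18913421/328457 100861101/3284570; 100861101/3284570 2152489313/131382800]. tr(M)=571638689/7728400, det(M)=3418801/7728400
λ_max, λ_min = (571638689/7728400 ± √326665103315045121/59728166560000)/2 = 1849/25, 1849/309136
so κ_2 = √((1849/25) / (1849/309136)) = 111.2000


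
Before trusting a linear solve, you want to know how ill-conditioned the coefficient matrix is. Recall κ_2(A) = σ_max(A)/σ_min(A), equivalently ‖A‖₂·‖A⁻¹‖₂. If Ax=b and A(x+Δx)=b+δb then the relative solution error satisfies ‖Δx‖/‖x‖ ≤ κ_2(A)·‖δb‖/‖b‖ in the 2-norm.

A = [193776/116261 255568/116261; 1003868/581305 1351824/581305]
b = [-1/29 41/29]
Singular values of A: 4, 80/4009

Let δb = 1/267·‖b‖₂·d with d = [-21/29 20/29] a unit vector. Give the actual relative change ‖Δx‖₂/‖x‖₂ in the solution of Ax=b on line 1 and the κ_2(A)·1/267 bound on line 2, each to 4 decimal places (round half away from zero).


0.0053
0.7507

σ_max = 4, σ_min = 80/4009
condition number: 4 ÷ (80/4009) = 200.4500
bound on ‖Δx‖/‖x‖: κ·ε = 200.4500·1/267 = 0.7507
solve Ax = b  →  x = [-39.9400 30.2675]
‖b‖₂ = 1.4142 and ‖x‖₂ = 50.1131
with δb = [-0.0038 0.0037], A·Δx = δb → ‖Δx‖ = 0.2654
dividing the unrounded norms, ‖Δx‖/‖x‖ = 0.0053
so the bound overstates the realised error by a factor of ≈ 141.7413 (computed from the unrounded values)


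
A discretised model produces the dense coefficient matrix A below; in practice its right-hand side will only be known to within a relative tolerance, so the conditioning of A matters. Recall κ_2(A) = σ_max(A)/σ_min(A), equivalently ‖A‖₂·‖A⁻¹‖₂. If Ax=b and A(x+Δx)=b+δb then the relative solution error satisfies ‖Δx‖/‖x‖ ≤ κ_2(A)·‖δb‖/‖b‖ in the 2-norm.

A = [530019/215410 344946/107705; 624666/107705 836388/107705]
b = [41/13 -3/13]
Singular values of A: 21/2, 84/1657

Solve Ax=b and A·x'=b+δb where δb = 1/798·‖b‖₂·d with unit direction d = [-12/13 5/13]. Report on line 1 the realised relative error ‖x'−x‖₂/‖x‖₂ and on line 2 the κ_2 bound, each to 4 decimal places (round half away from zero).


0.0013
0.2596

from the listed singular values, σ₁ = 21/2, σ_n = 84/1657
κ_2(A) = (21/2) / (84/1657) = 207.1250
worst-case relative error ≤ 207.1250 × 1/798 = 0.2596
solve Ax = b  →  x = [47.4000 -35.4310]
‖b‖₂ = 3.1623 and ‖x‖₂ = 59.1786
Δx = A⁻¹·δb where δb = 1/798·3.1623·d; ‖Δx‖ = 0.0782
relative error = 0.0013
realised/bound (from unrounded values) ≈ 0.0051


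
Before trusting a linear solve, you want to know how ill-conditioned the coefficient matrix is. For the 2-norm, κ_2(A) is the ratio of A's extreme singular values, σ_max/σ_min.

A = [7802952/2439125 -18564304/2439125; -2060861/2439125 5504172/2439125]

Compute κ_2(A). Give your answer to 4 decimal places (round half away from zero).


93.8125

form AᵀA = [104213132761/9518929225 -9996781212/380757169; -9996781212/380757169 599886867856/9518929225] with trace 4166272193/56325025 and determinant 875213056/1408125625
char-poly roots: 1849/25 and 473344/56325025
κ = σ_max/σ_min = (43/5)/(688/7505) = 93.8125


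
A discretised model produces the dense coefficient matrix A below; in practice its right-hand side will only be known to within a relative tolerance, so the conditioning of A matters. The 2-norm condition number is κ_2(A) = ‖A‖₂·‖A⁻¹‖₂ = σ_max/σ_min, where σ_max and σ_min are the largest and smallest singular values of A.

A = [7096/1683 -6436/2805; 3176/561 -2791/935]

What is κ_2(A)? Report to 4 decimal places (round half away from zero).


AᵀA = [141136000/2832489 -25089560/944163; -25089560/944163 4461169/314721]; tr = 627289/9801, det = 1600/9801
char-poly roots: 64 and 25/9801
κ = σ_max/σ_min = 8/(5/99) = 158.4000

158.4000


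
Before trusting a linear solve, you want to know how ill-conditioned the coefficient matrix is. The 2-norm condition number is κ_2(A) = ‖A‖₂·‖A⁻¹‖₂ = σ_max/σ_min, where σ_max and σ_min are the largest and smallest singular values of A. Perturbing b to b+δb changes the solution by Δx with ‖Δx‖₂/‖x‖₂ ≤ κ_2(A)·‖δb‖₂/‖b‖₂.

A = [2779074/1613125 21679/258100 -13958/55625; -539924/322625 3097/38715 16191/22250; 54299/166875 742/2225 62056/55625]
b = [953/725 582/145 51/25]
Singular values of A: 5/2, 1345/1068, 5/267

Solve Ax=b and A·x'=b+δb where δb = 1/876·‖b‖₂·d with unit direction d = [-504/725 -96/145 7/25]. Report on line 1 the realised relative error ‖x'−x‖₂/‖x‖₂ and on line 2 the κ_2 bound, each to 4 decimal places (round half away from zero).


σ_max = 5/2, σ_min = 5/267
κ_2(A) = (5/2) / (5/267) = 133.5000
perturbation bound = 133.5000·1/876 = 0.1524
solve Ax = b  →  x = [-12.6874 154.4590 -40.6424]
‖b‖ = 4.6904, ‖x‖ = 160.2197
re-solving with b+δb shifts x by Δx of norm 0.2859
dividing the unrounded norms, ‖Δx‖/‖x‖ = 0.0018
so the bound overstates the realised error by a factor of ≈ 85.3974 (computed from the unrounded values)

0.0018
0.1524


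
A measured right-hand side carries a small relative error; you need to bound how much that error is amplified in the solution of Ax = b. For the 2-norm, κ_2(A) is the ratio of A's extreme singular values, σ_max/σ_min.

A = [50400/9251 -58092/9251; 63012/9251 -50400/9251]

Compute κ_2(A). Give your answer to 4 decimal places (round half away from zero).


M = AᵀA = [7741584/101761 -7257600/101761; -7257600/101761 7033104/101761]. tr(M)=17568/121, det(M)=20736/121
eigenvalues of AᵀA: λ = (tr ± √(tr²−4·det))/2 = 144, 144/121
κ = σ_max/σ_min = 12/(12/11) = 11.0000

11.0000


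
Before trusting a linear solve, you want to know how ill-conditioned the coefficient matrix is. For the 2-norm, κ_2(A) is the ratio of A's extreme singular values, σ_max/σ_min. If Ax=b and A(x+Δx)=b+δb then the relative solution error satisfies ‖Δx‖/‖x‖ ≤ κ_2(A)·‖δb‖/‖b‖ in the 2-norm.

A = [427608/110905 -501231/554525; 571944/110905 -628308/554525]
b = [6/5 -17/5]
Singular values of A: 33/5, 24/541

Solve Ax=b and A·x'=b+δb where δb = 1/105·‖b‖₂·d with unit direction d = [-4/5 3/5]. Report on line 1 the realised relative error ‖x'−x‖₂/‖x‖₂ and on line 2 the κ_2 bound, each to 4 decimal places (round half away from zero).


0.0114
1.4169

σ_max = 33/5, σ_min = 24/541
condition number: (33/5) ÷ (24/541) = 148.7750
perturbation bound = 148.7750·1/105 = 1.4169
solve Ax = b  →  x = [-15.1402 -65.9091]
2-norm of b is 3.6056; of x, 67.6257
re-solving with b+δb shifts x by Δx of norm 0.7740
relative error = 0.0114
realised/bound (from unrounded values) ≈ 0.0081


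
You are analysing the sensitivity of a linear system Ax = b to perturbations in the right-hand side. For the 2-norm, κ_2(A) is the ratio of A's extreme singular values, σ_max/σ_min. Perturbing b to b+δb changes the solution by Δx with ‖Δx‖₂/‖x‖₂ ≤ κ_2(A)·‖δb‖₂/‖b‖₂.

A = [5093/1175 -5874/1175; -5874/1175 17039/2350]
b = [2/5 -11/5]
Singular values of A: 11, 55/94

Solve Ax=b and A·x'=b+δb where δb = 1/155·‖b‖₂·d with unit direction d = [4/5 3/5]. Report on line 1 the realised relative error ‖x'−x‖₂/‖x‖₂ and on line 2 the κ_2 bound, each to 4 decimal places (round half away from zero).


largest singular value 11, smallest 55/94
κ = σ_max/σ_min = 11/(55/94) = 18.8000
worst-case relative error ≤ 18.8000 × 1/155 = 0.1213
solve Ax = b  →  x = [-1.2582 -1.1709]
‖b‖ = 2.2361, ‖x‖ = 1.7187
Δx = A⁻¹·δb where δb = 1/155·2.2361·d; ‖Δx‖ = 0.0247
dividing the unrounded norms, ‖Δx‖/‖x‖ = 0.0143
tightness: 0.0143 against a bound of 0.1213 (unrounded ratio ≈ 0.1183)

0.0143
0.1213


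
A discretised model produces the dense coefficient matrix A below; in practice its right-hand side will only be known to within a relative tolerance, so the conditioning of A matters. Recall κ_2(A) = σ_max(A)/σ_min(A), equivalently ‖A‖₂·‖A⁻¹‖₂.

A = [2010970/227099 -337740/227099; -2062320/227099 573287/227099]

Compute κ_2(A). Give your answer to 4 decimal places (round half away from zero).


M = AᵀA = [9865831300/61324561 -2213420040/61324561; -2213420040/61324561 526428409/61324561]. tr(M)=6182189/36481, det(M)=2856100/36481
λ_max, λ_min = (6182189/36481 ± √37802687295321/1330863361)/2 = 169, 16900/36481
so κ_2 = √(169 / (16900/36481)) = 19.1000

19.1000


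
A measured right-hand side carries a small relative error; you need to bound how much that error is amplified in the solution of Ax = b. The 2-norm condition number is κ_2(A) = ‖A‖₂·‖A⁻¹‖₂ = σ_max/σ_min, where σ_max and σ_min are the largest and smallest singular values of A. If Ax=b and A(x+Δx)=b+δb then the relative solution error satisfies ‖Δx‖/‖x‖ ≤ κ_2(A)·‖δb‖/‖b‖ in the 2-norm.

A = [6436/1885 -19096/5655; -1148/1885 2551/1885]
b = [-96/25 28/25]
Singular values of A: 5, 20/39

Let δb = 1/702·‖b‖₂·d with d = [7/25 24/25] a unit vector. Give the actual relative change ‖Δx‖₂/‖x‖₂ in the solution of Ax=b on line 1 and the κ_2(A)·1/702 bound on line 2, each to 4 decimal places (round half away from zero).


σ_max = 5, σ_min = 20/39
κ = σ_max/σ_min = 5/(20/39) = 9.7500
worst-case relative error ≤ 9.7500 × 1/702 = 0.0139
solve Ax = b  →  x = [-0.5517 0.5793]
2-norm of b is 4.0000; of x, 0.8000
re-solving with b+δb shifts x by Δx of norm 0.0111
dividing the unrounded norms, ‖Δx‖/‖x‖ = 0.0139
so the bound is sharp here: realised error equals the bound

0.0139
0.0139


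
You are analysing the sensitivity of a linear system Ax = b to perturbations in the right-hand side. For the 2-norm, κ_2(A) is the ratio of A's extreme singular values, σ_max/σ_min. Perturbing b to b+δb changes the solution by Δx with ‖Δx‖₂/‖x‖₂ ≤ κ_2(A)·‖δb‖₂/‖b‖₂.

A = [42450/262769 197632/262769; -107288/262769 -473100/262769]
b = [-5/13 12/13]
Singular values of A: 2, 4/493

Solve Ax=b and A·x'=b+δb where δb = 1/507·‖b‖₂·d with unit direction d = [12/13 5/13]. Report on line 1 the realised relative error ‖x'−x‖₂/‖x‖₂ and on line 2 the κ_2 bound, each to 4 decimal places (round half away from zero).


from the listed singular values, σ₁ = 2, σ_n = 4/493
κ_2(A) = 2 / (4/493) = 246.5000
worst-case relative error ≤ 246.5000 × 1/507 = 0.4862
solve Ax = b  →  x = [-0.1098 -0.4878]
2-norm of b is 1.0000; of x, 0.5000
δb = ε·‖b‖·d = [0.0018 0.0008]; solving A·Δx = δb gives ‖Δx‖ = 0.2431
dividing the unrounded norms, ‖Δx‖/‖x‖ = 0.4862
so the bound is sharp here: realised error equals the bound

0.4862
0.4862


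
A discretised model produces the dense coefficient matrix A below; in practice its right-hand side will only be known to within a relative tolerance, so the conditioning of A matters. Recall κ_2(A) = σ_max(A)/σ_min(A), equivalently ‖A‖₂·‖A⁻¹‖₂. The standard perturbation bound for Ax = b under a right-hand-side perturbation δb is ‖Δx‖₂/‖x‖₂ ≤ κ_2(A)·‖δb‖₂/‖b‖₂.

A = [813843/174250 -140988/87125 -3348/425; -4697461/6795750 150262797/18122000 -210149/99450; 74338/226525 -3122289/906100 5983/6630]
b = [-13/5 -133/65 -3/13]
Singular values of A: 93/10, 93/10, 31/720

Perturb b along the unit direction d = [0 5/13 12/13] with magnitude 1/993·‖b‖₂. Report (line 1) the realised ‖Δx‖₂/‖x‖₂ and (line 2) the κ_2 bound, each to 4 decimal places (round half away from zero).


0.0033
0.2175

σ_max = 93/10, σ_min = 31/720
condition number: (93/10) ÷ (31/720) = 216.0000
worst-case relative error ≤ 216.0000 × 1/993 = 0.2175
solve Ax = b  →  x = [-20.1180 -4.6368 -10.6452]
‖b‖ = 3.3166, ‖x‖ = 23.2283
with δb = [0.0000 0.0013 0.0031], A·Δx = δb → ‖Δx‖ = 0.0776
relative error = 0.0033
tightness: 0.0033 against a bound of 0.2175 (unrounded ratio ≈ 0.0154)


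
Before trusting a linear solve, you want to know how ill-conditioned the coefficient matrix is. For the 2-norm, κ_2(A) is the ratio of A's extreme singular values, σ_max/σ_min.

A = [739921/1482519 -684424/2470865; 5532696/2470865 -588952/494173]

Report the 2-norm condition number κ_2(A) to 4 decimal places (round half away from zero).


M = AᵀA = [172030697449/32686832025 -1223307176/435824427; -1223307176/435824427 5437268096/3631870225]. tr(M)=764588617/113103225, det(M)=1827904/2827580625
eigenvalues of AᵀA: λ = (tr ± √(tr²−4·det))/2 = 169/25, 10816/113103225
σ_max=√(169/25)=(13/5), σ_min=√(10816/113103225)=(104/10635) → κ = 265.8750

265.8750


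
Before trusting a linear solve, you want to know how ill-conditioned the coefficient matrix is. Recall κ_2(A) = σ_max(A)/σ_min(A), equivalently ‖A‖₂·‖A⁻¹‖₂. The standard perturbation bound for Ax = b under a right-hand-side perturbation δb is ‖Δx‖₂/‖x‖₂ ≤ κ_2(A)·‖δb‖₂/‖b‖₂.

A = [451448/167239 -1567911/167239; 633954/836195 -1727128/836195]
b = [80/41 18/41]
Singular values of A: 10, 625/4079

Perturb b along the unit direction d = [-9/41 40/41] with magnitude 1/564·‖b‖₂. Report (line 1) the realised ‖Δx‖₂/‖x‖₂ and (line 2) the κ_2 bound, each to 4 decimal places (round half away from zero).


0.1157
0.1157

from the listed singular values, σ₁ = 10, σ_n = 625/4079
κ_2(A) = 10 / (625/4079) = 65.2640
κ_2(A)·‖δb‖/‖b‖ = 0.1157
solve Ax = b  →  x = [0.0560 -0.1920]
‖b‖ = 2.0000, ‖x‖ = 0.2000
re-solving with b+δb shifts x by Δx of norm 0.0231
relative error = 0.1157
so the bound is sharp here: realised error equals the bound


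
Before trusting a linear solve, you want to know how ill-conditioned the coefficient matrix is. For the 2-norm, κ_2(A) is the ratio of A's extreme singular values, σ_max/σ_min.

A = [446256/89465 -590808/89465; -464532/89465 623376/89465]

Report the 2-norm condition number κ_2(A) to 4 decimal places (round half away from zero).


308.5000

AᵀA = [98676432/1903445 -131564736/1903445; -131564736/1903445 175422528/1903445]; tr = 54819792/380689, det = 82944/380689
char-poly roots: 144 and 576/380689
κ_2(A) = √(λ_max/λ_min) = √(144 / (576/380689)) = 308.5000


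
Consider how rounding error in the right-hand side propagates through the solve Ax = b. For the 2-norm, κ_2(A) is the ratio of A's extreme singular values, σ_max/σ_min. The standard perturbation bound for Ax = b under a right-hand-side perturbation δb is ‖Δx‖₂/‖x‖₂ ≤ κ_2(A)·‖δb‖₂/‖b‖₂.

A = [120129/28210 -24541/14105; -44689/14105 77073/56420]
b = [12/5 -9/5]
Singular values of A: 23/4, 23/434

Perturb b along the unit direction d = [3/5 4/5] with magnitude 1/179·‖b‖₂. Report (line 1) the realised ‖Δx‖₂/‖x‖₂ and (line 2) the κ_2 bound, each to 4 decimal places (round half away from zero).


σ_max = 23/4, σ_min = 23/434
κ_2(A) = (23/4) / (23/434) = 108.5000
worst-case relative error ≤ 108.5000 × 1/179 = 0.6061
solve Ax = b  →  x = [0.4816 -0.2007]
‖b‖ = 3.0000, ‖x‖ = 0.5217
with δb = [0.0101 0.0134], A·Δx = δb → ‖Δx‖ = 0.3162
relative error = 0.6061
realised/bound = 1 exactly: the bound is attained for this b and d

0.6061
0.6061


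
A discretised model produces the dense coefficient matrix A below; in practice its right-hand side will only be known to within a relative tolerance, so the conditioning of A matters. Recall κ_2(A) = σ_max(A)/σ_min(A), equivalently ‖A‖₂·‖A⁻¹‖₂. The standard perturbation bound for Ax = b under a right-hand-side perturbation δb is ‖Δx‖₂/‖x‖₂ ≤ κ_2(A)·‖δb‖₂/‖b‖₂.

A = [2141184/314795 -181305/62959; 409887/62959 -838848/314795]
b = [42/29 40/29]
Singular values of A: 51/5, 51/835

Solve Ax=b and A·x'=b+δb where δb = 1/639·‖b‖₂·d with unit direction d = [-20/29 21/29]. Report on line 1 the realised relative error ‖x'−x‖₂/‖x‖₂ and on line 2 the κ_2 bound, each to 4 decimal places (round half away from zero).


0.2613
0.2613

from the listed singular values, σ₁ = 51/5, σ_n = 51/835
κ = σ_max/σ_min = (51/5)/(51/835) = 167.0000
κ_2(A)·‖δb‖/‖b‖ = 0.2613
solve Ax = b  →  x = [0.1810 -0.0754]
‖b‖ = 2.0000, ‖x‖ = 0.1961
with δb = [-0.0022 0.0023], A·Δx = δb → ‖Δx‖ = 0.0512
dividing the unrounded norms, ‖Δx‖/‖x‖ = 0.2613
tightness: 0.2613 against a bound of 0.2613; the bound is attained (ratio 1)
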